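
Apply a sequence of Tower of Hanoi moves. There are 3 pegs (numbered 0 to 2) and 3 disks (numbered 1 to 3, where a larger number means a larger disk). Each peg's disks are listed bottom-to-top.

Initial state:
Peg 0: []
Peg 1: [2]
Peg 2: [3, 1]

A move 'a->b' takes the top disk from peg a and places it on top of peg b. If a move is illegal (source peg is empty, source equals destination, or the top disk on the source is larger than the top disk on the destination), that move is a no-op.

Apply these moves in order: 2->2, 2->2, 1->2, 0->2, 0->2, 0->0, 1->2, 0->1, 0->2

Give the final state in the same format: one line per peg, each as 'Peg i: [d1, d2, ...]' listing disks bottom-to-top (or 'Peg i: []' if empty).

After move 1 (2->2):
Peg 0: []
Peg 1: [2]
Peg 2: [3, 1]

After move 2 (2->2):
Peg 0: []
Peg 1: [2]
Peg 2: [3, 1]

After move 3 (1->2):
Peg 0: []
Peg 1: [2]
Peg 2: [3, 1]

After move 4 (0->2):
Peg 0: []
Peg 1: [2]
Peg 2: [3, 1]

After move 5 (0->2):
Peg 0: []
Peg 1: [2]
Peg 2: [3, 1]

After move 6 (0->0):
Peg 0: []
Peg 1: [2]
Peg 2: [3, 1]

After move 7 (1->2):
Peg 0: []
Peg 1: [2]
Peg 2: [3, 1]

After move 8 (0->1):
Peg 0: []
Peg 1: [2]
Peg 2: [3, 1]

After move 9 (0->2):
Peg 0: []
Peg 1: [2]
Peg 2: [3, 1]

Answer: Peg 0: []
Peg 1: [2]
Peg 2: [3, 1]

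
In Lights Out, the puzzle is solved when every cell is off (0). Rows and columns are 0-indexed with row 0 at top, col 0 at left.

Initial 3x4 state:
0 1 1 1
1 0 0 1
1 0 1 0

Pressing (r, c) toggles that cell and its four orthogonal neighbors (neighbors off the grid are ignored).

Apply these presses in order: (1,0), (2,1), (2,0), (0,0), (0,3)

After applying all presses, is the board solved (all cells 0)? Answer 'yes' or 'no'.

Answer: yes

Derivation:
After press 1 at (1,0):
1 1 1 1
0 1 0 1
0 0 1 0

After press 2 at (2,1):
1 1 1 1
0 0 0 1
1 1 0 0

After press 3 at (2,0):
1 1 1 1
1 0 0 1
0 0 0 0

After press 4 at (0,0):
0 0 1 1
0 0 0 1
0 0 0 0

After press 5 at (0,3):
0 0 0 0
0 0 0 0
0 0 0 0

Lights still on: 0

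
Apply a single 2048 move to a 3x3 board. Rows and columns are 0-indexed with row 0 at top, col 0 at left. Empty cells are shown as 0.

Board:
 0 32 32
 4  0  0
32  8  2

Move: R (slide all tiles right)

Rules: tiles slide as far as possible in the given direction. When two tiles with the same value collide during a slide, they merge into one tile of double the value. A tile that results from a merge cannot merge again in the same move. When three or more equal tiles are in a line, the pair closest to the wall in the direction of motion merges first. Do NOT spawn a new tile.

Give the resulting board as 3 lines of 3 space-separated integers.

Answer:  0  0 64
 0  0  4
32  8  2

Derivation:
Slide right:
row 0: [0, 32, 32] -> [0, 0, 64]
row 1: [4, 0, 0] -> [0, 0, 4]
row 2: [32, 8, 2] -> [32, 8, 2]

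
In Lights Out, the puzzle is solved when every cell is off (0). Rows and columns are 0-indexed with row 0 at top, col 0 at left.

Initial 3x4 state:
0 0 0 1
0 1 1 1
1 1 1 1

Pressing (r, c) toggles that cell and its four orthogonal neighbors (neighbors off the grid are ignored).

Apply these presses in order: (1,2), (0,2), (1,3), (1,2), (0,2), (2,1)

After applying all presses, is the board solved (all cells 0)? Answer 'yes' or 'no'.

After press 1 at (1,2):
0 0 1 1
0 0 0 0
1 1 0 1

After press 2 at (0,2):
0 1 0 0
0 0 1 0
1 1 0 1

After press 3 at (1,3):
0 1 0 1
0 0 0 1
1 1 0 0

After press 4 at (1,2):
0 1 1 1
0 1 1 0
1 1 1 0

After press 5 at (0,2):
0 0 0 0
0 1 0 0
1 1 1 0

After press 6 at (2,1):
0 0 0 0
0 0 0 0
0 0 0 0

Lights still on: 0

Answer: yes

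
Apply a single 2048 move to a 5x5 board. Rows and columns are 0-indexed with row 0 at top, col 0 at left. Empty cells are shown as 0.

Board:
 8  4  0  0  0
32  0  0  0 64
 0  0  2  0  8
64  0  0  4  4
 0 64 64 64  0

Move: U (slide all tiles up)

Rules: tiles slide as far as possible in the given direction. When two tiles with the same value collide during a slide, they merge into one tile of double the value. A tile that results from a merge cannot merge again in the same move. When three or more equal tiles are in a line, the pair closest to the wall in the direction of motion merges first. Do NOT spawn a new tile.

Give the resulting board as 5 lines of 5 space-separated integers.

Answer:  8  4  2  4 64
32 64 64 64  8
64  0  0  0  4
 0  0  0  0  0
 0  0  0  0  0

Derivation:
Slide up:
col 0: [8, 32, 0, 64, 0] -> [8, 32, 64, 0, 0]
col 1: [4, 0, 0, 0, 64] -> [4, 64, 0, 0, 0]
col 2: [0, 0, 2, 0, 64] -> [2, 64, 0, 0, 0]
col 3: [0, 0, 0, 4, 64] -> [4, 64, 0, 0, 0]
col 4: [0, 64, 8, 4, 0] -> [64, 8, 4, 0, 0]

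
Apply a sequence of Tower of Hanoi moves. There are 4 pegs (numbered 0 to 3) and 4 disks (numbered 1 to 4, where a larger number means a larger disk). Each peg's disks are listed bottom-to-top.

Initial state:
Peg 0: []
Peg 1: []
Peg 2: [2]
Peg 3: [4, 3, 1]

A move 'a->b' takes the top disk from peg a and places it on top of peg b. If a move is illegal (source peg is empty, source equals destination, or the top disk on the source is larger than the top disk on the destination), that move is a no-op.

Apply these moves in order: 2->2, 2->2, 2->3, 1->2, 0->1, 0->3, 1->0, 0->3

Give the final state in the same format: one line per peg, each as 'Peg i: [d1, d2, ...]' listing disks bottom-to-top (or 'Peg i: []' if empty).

After move 1 (2->2):
Peg 0: []
Peg 1: []
Peg 2: [2]
Peg 3: [4, 3, 1]

After move 2 (2->2):
Peg 0: []
Peg 1: []
Peg 2: [2]
Peg 3: [4, 3, 1]

After move 3 (2->3):
Peg 0: []
Peg 1: []
Peg 2: [2]
Peg 3: [4, 3, 1]

After move 4 (1->2):
Peg 0: []
Peg 1: []
Peg 2: [2]
Peg 3: [4, 3, 1]

After move 5 (0->1):
Peg 0: []
Peg 1: []
Peg 2: [2]
Peg 3: [4, 3, 1]

After move 6 (0->3):
Peg 0: []
Peg 1: []
Peg 2: [2]
Peg 3: [4, 3, 1]

After move 7 (1->0):
Peg 0: []
Peg 1: []
Peg 2: [2]
Peg 3: [4, 3, 1]

After move 8 (0->3):
Peg 0: []
Peg 1: []
Peg 2: [2]
Peg 3: [4, 3, 1]

Answer: Peg 0: []
Peg 1: []
Peg 2: [2]
Peg 3: [4, 3, 1]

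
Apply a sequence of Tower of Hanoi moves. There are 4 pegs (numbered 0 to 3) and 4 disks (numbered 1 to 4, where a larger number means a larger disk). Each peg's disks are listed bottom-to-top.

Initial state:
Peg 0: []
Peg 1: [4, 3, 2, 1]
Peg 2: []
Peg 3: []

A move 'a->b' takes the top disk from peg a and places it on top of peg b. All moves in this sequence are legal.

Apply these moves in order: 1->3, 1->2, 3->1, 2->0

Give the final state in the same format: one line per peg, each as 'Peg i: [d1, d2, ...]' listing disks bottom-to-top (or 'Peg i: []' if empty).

Answer: Peg 0: [2]
Peg 1: [4, 3, 1]
Peg 2: []
Peg 3: []

Derivation:
After move 1 (1->3):
Peg 0: []
Peg 1: [4, 3, 2]
Peg 2: []
Peg 3: [1]

After move 2 (1->2):
Peg 0: []
Peg 1: [4, 3]
Peg 2: [2]
Peg 3: [1]

After move 3 (3->1):
Peg 0: []
Peg 1: [4, 3, 1]
Peg 2: [2]
Peg 3: []

After move 4 (2->0):
Peg 0: [2]
Peg 1: [4, 3, 1]
Peg 2: []
Peg 3: []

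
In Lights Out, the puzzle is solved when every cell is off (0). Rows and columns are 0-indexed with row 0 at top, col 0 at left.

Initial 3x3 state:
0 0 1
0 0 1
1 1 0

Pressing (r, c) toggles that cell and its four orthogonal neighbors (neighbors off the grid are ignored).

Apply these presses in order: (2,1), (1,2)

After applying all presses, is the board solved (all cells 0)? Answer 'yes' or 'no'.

After press 1 at (2,1):
0 0 1
0 1 1
0 0 1

After press 2 at (1,2):
0 0 0
0 0 0
0 0 0

Lights still on: 0

Answer: yes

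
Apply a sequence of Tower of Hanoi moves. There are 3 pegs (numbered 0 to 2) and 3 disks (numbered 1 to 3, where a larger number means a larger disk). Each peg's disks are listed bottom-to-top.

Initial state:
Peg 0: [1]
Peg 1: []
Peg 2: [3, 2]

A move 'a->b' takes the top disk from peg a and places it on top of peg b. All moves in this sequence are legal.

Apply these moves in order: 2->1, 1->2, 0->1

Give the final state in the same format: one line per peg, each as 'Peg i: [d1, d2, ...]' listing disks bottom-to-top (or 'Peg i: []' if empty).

Answer: Peg 0: []
Peg 1: [1]
Peg 2: [3, 2]

Derivation:
After move 1 (2->1):
Peg 0: [1]
Peg 1: [2]
Peg 2: [3]

After move 2 (1->2):
Peg 0: [1]
Peg 1: []
Peg 2: [3, 2]

After move 3 (0->1):
Peg 0: []
Peg 1: [1]
Peg 2: [3, 2]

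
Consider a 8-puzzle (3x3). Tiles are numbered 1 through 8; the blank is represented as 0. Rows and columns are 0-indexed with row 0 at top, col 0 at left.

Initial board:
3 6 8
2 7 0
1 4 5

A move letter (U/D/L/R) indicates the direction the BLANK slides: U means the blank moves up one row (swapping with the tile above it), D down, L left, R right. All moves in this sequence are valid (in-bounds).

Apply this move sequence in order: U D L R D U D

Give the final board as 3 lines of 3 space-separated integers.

After move 1 (U):
3 6 0
2 7 8
1 4 5

After move 2 (D):
3 6 8
2 7 0
1 4 5

After move 3 (L):
3 6 8
2 0 7
1 4 5

After move 4 (R):
3 6 8
2 7 0
1 4 5

After move 5 (D):
3 6 8
2 7 5
1 4 0

After move 6 (U):
3 6 8
2 7 0
1 4 5

After move 7 (D):
3 6 8
2 7 5
1 4 0

Answer: 3 6 8
2 7 5
1 4 0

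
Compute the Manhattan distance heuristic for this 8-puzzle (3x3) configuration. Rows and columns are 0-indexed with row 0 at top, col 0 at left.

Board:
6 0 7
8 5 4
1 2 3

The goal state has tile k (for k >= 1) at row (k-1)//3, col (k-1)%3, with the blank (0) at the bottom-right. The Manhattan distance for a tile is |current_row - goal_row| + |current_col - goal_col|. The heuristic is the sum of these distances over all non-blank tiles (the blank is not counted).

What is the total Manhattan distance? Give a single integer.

Tile 6: (0,0)->(1,2) = 3
Tile 7: (0,2)->(2,0) = 4
Tile 8: (1,0)->(2,1) = 2
Tile 5: (1,1)->(1,1) = 0
Tile 4: (1,2)->(1,0) = 2
Tile 1: (2,0)->(0,0) = 2
Tile 2: (2,1)->(0,1) = 2
Tile 3: (2,2)->(0,2) = 2
Sum: 3 + 4 + 2 + 0 + 2 + 2 + 2 + 2 = 17

Answer: 17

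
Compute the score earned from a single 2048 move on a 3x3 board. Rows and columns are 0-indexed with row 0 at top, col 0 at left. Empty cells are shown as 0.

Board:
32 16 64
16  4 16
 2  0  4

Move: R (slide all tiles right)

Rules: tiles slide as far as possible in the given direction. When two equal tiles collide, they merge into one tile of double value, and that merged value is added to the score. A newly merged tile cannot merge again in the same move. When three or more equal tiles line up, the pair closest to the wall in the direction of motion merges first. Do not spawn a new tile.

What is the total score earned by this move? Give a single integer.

Answer: 0

Derivation:
Slide right:
row 0: [32, 16, 64] -> [32, 16, 64]  score +0 (running 0)
row 1: [16, 4, 16] -> [16, 4, 16]  score +0 (running 0)
row 2: [2, 0, 4] -> [0, 2, 4]  score +0 (running 0)
Board after move:
32 16 64
16  4 16
 0  2  4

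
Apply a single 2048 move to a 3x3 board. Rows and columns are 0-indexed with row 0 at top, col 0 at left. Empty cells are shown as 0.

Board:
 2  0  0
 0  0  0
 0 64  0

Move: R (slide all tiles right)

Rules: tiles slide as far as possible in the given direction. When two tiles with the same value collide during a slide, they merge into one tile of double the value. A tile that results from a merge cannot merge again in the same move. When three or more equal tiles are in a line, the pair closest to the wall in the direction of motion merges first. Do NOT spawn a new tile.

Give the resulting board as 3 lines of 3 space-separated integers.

Slide right:
row 0: [2, 0, 0] -> [0, 0, 2]
row 1: [0, 0, 0] -> [0, 0, 0]
row 2: [0, 64, 0] -> [0, 0, 64]

Answer:  0  0  2
 0  0  0
 0  0 64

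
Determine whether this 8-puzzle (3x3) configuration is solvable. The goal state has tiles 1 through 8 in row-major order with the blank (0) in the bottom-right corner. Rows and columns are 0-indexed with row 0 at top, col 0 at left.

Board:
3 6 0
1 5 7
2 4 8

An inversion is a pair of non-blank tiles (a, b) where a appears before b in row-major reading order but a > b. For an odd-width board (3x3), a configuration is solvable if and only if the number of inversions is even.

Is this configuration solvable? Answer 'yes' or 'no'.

Answer: yes

Derivation:
Inversions (pairs i<j in row-major order where tile[i] > tile[j] > 0): 10
10 is even, so the puzzle is solvable.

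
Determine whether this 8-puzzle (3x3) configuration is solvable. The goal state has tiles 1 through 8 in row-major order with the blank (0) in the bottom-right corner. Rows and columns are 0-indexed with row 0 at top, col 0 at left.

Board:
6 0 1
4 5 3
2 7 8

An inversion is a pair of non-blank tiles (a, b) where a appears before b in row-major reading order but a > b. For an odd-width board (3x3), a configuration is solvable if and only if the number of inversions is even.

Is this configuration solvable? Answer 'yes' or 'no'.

Inversions (pairs i<j in row-major order where tile[i] > tile[j] > 0): 10
10 is even, so the puzzle is solvable.

Answer: yes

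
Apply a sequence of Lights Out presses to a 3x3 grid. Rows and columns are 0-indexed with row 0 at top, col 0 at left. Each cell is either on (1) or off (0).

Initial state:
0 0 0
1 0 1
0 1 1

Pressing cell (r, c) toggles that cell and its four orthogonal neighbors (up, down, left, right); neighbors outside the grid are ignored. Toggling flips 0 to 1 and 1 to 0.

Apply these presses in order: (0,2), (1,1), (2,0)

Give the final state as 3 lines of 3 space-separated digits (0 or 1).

Answer: 0 0 1
1 1 1
1 1 1

Derivation:
After press 1 at (0,2):
0 1 1
1 0 0
0 1 1

After press 2 at (1,1):
0 0 1
0 1 1
0 0 1

After press 3 at (2,0):
0 0 1
1 1 1
1 1 1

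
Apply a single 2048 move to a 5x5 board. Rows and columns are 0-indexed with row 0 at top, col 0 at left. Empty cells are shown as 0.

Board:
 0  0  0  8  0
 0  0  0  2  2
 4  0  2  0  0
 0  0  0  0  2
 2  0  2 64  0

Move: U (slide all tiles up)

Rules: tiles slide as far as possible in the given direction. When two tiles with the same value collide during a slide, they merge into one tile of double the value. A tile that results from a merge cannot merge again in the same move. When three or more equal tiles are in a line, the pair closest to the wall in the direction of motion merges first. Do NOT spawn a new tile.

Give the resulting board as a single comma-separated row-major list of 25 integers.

Answer: 4, 0, 4, 8, 4, 2, 0, 0, 2, 0, 0, 0, 0, 64, 0, 0, 0, 0, 0, 0, 0, 0, 0, 0, 0

Derivation:
Slide up:
col 0: [0, 0, 4, 0, 2] -> [4, 2, 0, 0, 0]
col 1: [0, 0, 0, 0, 0] -> [0, 0, 0, 0, 0]
col 2: [0, 0, 2, 0, 2] -> [4, 0, 0, 0, 0]
col 3: [8, 2, 0, 0, 64] -> [8, 2, 64, 0, 0]
col 4: [0, 2, 0, 2, 0] -> [4, 0, 0, 0, 0]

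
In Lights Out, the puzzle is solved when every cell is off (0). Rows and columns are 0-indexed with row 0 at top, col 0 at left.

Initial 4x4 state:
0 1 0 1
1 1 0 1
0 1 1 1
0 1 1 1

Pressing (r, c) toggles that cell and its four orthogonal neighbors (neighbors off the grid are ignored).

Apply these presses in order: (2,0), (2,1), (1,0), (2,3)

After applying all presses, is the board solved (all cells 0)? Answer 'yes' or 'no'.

Answer: no

Derivation:
After press 1 at (2,0):
0 1 0 1
0 1 0 1
1 0 1 1
1 1 1 1

After press 2 at (2,1):
0 1 0 1
0 0 0 1
0 1 0 1
1 0 1 1

After press 3 at (1,0):
1 1 0 1
1 1 0 1
1 1 0 1
1 0 1 1

After press 4 at (2,3):
1 1 0 1
1 1 0 0
1 1 1 0
1 0 1 0

Lights still on: 10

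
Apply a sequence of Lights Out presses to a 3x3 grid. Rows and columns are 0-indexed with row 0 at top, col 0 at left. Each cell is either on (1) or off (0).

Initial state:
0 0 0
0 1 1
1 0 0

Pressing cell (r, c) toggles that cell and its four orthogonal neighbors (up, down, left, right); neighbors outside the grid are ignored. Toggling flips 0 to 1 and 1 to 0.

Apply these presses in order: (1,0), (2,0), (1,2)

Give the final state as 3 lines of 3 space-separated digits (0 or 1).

After press 1 at (1,0):
1 0 0
1 0 1
0 0 0

After press 2 at (2,0):
1 0 0
0 0 1
1 1 0

After press 3 at (1,2):
1 0 1
0 1 0
1 1 1

Answer: 1 0 1
0 1 0
1 1 1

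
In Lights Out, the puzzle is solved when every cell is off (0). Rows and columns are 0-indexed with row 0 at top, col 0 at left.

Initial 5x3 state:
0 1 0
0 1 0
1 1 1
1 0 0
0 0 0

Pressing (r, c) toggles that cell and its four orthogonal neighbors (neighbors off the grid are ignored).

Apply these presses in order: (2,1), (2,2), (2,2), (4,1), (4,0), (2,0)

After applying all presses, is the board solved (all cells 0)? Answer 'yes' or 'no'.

After press 1 at (2,1):
0 1 0
0 0 0
0 0 0
1 1 0
0 0 0

After press 2 at (2,2):
0 1 0
0 0 1
0 1 1
1 1 1
0 0 0

After press 3 at (2,2):
0 1 0
0 0 0
0 0 0
1 1 0
0 0 0

After press 4 at (4,1):
0 1 0
0 0 0
0 0 0
1 0 0
1 1 1

After press 5 at (4,0):
0 1 0
0 0 0
0 0 0
0 0 0
0 0 1

After press 6 at (2,0):
0 1 0
1 0 0
1 1 0
1 0 0
0 0 1

Lights still on: 6

Answer: no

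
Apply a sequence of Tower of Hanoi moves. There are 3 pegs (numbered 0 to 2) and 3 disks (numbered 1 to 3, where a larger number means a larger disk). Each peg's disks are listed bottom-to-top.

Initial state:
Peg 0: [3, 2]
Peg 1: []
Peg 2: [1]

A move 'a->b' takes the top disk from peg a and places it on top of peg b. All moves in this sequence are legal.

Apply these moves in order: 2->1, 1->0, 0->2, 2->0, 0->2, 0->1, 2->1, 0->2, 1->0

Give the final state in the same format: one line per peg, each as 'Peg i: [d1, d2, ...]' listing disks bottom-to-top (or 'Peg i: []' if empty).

After move 1 (2->1):
Peg 0: [3, 2]
Peg 1: [1]
Peg 2: []

After move 2 (1->0):
Peg 0: [3, 2, 1]
Peg 1: []
Peg 2: []

After move 3 (0->2):
Peg 0: [3, 2]
Peg 1: []
Peg 2: [1]

After move 4 (2->0):
Peg 0: [3, 2, 1]
Peg 1: []
Peg 2: []

After move 5 (0->2):
Peg 0: [3, 2]
Peg 1: []
Peg 2: [1]

After move 6 (0->1):
Peg 0: [3]
Peg 1: [2]
Peg 2: [1]

After move 7 (2->1):
Peg 0: [3]
Peg 1: [2, 1]
Peg 2: []

After move 8 (0->2):
Peg 0: []
Peg 1: [2, 1]
Peg 2: [3]

After move 9 (1->0):
Peg 0: [1]
Peg 1: [2]
Peg 2: [3]

Answer: Peg 0: [1]
Peg 1: [2]
Peg 2: [3]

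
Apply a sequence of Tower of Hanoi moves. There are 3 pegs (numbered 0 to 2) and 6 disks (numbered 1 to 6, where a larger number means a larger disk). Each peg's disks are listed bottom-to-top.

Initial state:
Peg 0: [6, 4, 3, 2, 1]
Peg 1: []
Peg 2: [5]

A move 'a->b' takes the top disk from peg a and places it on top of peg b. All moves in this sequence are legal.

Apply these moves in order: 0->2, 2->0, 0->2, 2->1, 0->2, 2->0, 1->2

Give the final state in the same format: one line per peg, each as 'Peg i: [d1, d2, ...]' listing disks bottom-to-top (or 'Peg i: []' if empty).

Answer: Peg 0: [6, 4, 3, 2]
Peg 1: []
Peg 2: [5, 1]

Derivation:
After move 1 (0->2):
Peg 0: [6, 4, 3, 2]
Peg 1: []
Peg 2: [5, 1]

After move 2 (2->0):
Peg 0: [6, 4, 3, 2, 1]
Peg 1: []
Peg 2: [5]

After move 3 (0->2):
Peg 0: [6, 4, 3, 2]
Peg 1: []
Peg 2: [5, 1]

After move 4 (2->1):
Peg 0: [6, 4, 3, 2]
Peg 1: [1]
Peg 2: [5]

After move 5 (0->2):
Peg 0: [6, 4, 3]
Peg 1: [1]
Peg 2: [5, 2]

After move 6 (2->0):
Peg 0: [6, 4, 3, 2]
Peg 1: [1]
Peg 2: [5]

After move 7 (1->2):
Peg 0: [6, 4, 3, 2]
Peg 1: []
Peg 2: [5, 1]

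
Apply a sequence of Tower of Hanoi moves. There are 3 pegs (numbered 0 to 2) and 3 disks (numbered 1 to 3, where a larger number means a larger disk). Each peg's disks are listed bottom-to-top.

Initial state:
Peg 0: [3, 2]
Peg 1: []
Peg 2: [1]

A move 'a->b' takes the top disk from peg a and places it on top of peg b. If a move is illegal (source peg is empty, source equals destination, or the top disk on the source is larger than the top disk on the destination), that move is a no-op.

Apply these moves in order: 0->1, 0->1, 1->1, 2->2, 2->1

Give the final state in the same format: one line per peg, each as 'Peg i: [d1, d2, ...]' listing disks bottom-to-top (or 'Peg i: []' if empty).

Answer: Peg 0: [3]
Peg 1: [2, 1]
Peg 2: []

Derivation:
After move 1 (0->1):
Peg 0: [3]
Peg 1: [2]
Peg 2: [1]

After move 2 (0->1):
Peg 0: [3]
Peg 1: [2]
Peg 2: [1]

After move 3 (1->1):
Peg 0: [3]
Peg 1: [2]
Peg 2: [1]

After move 4 (2->2):
Peg 0: [3]
Peg 1: [2]
Peg 2: [1]

After move 5 (2->1):
Peg 0: [3]
Peg 1: [2, 1]
Peg 2: []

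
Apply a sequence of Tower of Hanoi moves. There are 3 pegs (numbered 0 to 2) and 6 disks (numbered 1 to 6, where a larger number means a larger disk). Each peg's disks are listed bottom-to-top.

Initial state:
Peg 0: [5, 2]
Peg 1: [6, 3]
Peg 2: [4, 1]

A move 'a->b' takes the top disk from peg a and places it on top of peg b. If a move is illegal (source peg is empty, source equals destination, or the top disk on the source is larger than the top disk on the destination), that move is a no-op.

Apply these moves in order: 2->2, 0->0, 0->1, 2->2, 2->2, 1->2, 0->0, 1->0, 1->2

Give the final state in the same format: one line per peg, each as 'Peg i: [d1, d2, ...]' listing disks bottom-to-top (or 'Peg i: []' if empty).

After move 1 (2->2):
Peg 0: [5, 2]
Peg 1: [6, 3]
Peg 2: [4, 1]

After move 2 (0->0):
Peg 0: [5, 2]
Peg 1: [6, 3]
Peg 2: [4, 1]

After move 3 (0->1):
Peg 0: [5]
Peg 1: [6, 3, 2]
Peg 2: [4, 1]

After move 4 (2->2):
Peg 0: [5]
Peg 1: [6, 3, 2]
Peg 2: [4, 1]

After move 5 (2->2):
Peg 0: [5]
Peg 1: [6, 3, 2]
Peg 2: [4, 1]

After move 6 (1->2):
Peg 0: [5]
Peg 1: [6, 3, 2]
Peg 2: [4, 1]

After move 7 (0->0):
Peg 0: [5]
Peg 1: [6, 3, 2]
Peg 2: [4, 1]

After move 8 (1->0):
Peg 0: [5, 2]
Peg 1: [6, 3]
Peg 2: [4, 1]

After move 9 (1->2):
Peg 0: [5, 2]
Peg 1: [6, 3]
Peg 2: [4, 1]

Answer: Peg 0: [5, 2]
Peg 1: [6, 3]
Peg 2: [4, 1]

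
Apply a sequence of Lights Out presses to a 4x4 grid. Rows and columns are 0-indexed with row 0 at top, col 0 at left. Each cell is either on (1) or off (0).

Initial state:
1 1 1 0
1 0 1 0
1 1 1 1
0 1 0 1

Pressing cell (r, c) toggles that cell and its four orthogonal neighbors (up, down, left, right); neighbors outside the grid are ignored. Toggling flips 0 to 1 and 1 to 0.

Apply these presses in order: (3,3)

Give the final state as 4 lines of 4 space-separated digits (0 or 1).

After press 1 at (3,3):
1 1 1 0
1 0 1 0
1 1 1 0
0 1 1 0

Answer: 1 1 1 0
1 0 1 0
1 1 1 0
0 1 1 0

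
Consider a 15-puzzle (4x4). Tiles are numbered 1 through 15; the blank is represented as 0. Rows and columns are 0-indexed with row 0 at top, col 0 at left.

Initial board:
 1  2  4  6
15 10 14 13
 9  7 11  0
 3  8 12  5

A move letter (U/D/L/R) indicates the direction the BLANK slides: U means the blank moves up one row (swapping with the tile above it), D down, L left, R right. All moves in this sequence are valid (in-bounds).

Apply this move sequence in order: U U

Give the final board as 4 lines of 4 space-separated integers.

After move 1 (U):
 1  2  4  6
15 10 14  0
 9  7 11 13
 3  8 12  5

After move 2 (U):
 1  2  4  0
15 10 14  6
 9  7 11 13
 3  8 12  5

Answer:  1  2  4  0
15 10 14  6
 9  7 11 13
 3  8 12  5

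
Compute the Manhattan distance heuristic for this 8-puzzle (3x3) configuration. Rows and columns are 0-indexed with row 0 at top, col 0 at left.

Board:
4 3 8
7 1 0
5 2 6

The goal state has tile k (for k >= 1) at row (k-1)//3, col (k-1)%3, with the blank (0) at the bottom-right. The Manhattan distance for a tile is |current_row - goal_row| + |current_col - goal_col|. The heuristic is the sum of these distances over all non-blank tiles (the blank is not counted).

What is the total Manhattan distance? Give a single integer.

Answer: 13

Derivation:
Tile 4: at (0,0), goal (1,0), distance |0-1|+|0-0| = 1
Tile 3: at (0,1), goal (0,2), distance |0-0|+|1-2| = 1
Tile 8: at (0,2), goal (2,1), distance |0-2|+|2-1| = 3
Tile 7: at (1,0), goal (2,0), distance |1-2|+|0-0| = 1
Tile 1: at (1,1), goal (0,0), distance |1-0|+|1-0| = 2
Tile 5: at (2,0), goal (1,1), distance |2-1|+|0-1| = 2
Tile 2: at (2,1), goal (0,1), distance |2-0|+|1-1| = 2
Tile 6: at (2,2), goal (1,2), distance |2-1|+|2-2| = 1
Sum: 1 + 1 + 3 + 1 + 2 + 2 + 2 + 1 = 13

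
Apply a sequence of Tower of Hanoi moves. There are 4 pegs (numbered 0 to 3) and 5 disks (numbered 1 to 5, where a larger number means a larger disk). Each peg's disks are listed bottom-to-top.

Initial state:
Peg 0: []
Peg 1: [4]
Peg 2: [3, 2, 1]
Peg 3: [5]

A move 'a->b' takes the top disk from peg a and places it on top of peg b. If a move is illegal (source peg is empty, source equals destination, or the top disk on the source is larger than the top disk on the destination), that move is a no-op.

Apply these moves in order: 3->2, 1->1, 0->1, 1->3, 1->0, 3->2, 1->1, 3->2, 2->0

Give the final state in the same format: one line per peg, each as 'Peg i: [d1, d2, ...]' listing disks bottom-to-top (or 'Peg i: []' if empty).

Answer: Peg 0: [1]
Peg 1: []
Peg 2: [3, 2]
Peg 3: [5, 4]

Derivation:
After move 1 (3->2):
Peg 0: []
Peg 1: [4]
Peg 2: [3, 2, 1]
Peg 3: [5]

After move 2 (1->1):
Peg 0: []
Peg 1: [4]
Peg 2: [3, 2, 1]
Peg 3: [5]

After move 3 (0->1):
Peg 0: []
Peg 1: [4]
Peg 2: [3, 2, 1]
Peg 3: [5]

After move 4 (1->3):
Peg 0: []
Peg 1: []
Peg 2: [3, 2, 1]
Peg 3: [5, 4]

After move 5 (1->0):
Peg 0: []
Peg 1: []
Peg 2: [3, 2, 1]
Peg 3: [5, 4]

After move 6 (3->2):
Peg 0: []
Peg 1: []
Peg 2: [3, 2, 1]
Peg 3: [5, 4]

After move 7 (1->1):
Peg 0: []
Peg 1: []
Peg 2: [3, 2, 1]
Peg 3: [5, 4]

After move 8 (3->2):
Peg 0: []
Peg 1: []
Peg 2: [3, 2, 1]
Peg 3: [5, 4]

After move 9 (2->0):
Peg 0: [1]
Peg 1: []
Peg 2: [3, 2]
Peg 3: [5, 4]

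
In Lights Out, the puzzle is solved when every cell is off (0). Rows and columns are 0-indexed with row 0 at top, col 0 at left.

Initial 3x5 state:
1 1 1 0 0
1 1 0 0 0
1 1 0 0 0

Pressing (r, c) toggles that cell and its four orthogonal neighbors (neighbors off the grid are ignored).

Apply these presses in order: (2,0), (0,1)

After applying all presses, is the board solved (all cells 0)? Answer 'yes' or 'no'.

After press 1 at (2,0):
1 1 1 0 0
0 1 0 0 0
0 0 0 0 0

After press 2 at (0,1):
0 0 0 0 0
0 0 0 0 0
0 0 0 0 0

Lights still on: 0

Answer: yes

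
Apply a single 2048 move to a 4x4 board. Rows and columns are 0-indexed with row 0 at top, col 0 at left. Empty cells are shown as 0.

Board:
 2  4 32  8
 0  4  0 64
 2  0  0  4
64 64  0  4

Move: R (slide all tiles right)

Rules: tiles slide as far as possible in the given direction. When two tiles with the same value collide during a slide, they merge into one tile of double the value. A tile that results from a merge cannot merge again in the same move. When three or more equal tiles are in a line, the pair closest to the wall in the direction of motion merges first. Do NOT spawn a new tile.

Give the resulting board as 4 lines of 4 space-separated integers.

Slide right:
row 0: [2, 4, 32, 8] -> [2, 4, 32, 8]
row 1: [0, 4, 0, 64] -> [0, 0, 4, 64]
row 2: [2, 0, 0, 4] -> [0, 0, 2, 4]
row 3: [64, 64, 0, 4] -> [0, 0, 128, 4]

Answer:   2   4  32   8
  0   0   4  64
  0   0   2   4
  0   0 128   4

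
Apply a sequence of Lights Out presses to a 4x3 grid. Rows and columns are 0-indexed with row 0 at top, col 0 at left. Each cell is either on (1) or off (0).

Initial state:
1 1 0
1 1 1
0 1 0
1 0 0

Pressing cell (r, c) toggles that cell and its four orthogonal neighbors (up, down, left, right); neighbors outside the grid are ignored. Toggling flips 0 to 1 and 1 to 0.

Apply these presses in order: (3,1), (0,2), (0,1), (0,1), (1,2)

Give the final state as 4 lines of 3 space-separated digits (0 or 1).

After press 1 at (3,1):
1 1 0
1 1 1
0 0 0
0 1 1

After press 2 at (0,2):
1 0 1
1 1 0
0 0 0
0 1 1

After press 3 at (0,1):
0 1 0
1 0 0
0 0 0
0 1 1

After press 4 at (0,1):
1 0 1
1 1 0
0 0 0
0 1 1

After press 5 at (1,2):
1 0 0
1 0 1
0 0 1
0 1 1

Answer: 1 0 0
1 0 1
0 0 1
0 1 1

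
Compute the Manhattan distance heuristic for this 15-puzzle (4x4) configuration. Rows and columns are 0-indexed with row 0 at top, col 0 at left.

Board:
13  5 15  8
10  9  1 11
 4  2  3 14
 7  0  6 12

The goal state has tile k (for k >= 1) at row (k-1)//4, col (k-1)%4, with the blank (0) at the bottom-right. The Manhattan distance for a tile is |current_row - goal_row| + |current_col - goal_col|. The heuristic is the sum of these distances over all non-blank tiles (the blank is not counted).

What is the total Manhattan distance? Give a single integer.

Answer: 38

Derivation:
Tile 13: at (0,0), goal (3,0), distance |0-3|+|0-0| = 3
Tile 5: at (0,1), goal (1,0), distance |0-1|+|1-0| = 2
Tile 15: at (0,2), goal (3,2), distance |0-3|+|2-2| = 3
Tile 8: at (0,3), goal (1,3), distance |0-1|+|3-3| = 1
Tile 10: at (1,0), goal (2,1), distance |1-2|+|0-1| = 2
Tile 9: at (1,1), goal (2,0), distance |1-2|+|1-0| = 2
Tile 1: at (1,2), goal (0,0), distance |1-0|+|2-0| = 3
Tile 11: at (1,3), goal (2,2), distance |1-2|+|3-2| = 2
Tile 4: at (2,0), goal (0,3), distance |2-0|+|0-3| = 5
Tile 2: at (2,1), goal (0,1), distance |2-0|+|1-1| = 2
Tile 3: at (2,2), goal (0,2), distance |2-0|+|2-2| = 2
Tile 14: at (2,3), goal (3,1), distance |2-3|+|3-1| = 3
Tile 7: at (3,0), goal (1,2), distance |3-1|+|0-2| = 4
Tile 6: at (3,2), goal (1,1), distance |3-1|+|2-1| = 3
Tile 12: at (3,3), goal (2,3), distance |3-2|+|3-3| = 1
Sum: 3 + 2 + 3 + 1 + 2 + 2 + 3 + 2 + 5 + 2 + 2 + 3 + 4 + 3 + 1 = 38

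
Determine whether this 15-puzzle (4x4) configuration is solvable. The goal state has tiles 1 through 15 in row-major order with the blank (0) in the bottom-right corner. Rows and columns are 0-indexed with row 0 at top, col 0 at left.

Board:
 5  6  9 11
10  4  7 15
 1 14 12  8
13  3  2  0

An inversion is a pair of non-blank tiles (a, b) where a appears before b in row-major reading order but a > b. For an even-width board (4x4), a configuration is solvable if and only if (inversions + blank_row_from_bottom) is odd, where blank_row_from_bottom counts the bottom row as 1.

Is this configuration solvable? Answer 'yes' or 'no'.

Inversions: 53
Blank is in row 3 (0-indexed from top), which is row 1 counting from the bottom (bottom = 1).
53 + 1 = 54, which is even, so the puzzle is not solvable.

Answer: no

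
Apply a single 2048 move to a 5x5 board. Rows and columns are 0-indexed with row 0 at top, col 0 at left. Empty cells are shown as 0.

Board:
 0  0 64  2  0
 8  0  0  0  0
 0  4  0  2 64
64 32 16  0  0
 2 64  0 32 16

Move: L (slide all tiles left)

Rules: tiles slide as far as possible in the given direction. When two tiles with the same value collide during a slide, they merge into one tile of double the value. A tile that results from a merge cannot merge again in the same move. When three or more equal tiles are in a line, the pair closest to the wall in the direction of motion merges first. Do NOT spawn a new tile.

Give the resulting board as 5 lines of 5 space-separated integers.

Slide left:
row 0: [0, 0, 64, 2, 0] -> [64, 2, 0, 0, 0]
row 1: [8, 0, 0, 0, 0] -> [8, 0, 0, 0, 0]
row 2: [0, 4, 0, 2, 64] -> [4, 2, 64, 0, 0]
row 3: [64, 32, 16, 0, 0] -> [64, 32, 16, 0, 0]
row 4: [2, 64, 0, 32, 16] -> [2, 64, 32, 16, 0]

Answer: 64  2  0  0  0
 8  0  0  0  0
 4  2 64  0  0
64 32 16  0  0
 2 64 32 16  0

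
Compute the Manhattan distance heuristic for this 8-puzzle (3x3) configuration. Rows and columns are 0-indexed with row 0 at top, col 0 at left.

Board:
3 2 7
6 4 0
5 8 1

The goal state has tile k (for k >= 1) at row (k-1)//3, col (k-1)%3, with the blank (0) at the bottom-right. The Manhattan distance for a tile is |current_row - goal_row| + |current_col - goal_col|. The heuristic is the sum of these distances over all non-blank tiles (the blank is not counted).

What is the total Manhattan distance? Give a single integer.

Answer: 15

Derivation:
Tile 3: at (0,0), goal (0,2), distance |0-0|+|0-2| = 2
Tile 2: at (0,1), goal (0,1), distance |0-0|+|1-1| = 0
Tile 7: at (0,2), goal (2,0), distance |0-2|+|2-0| = 4
Tile 6: at (1,0), goal (1,2), distance |1-1|+|0-2| = 2
Tile 4: at (1,1), goal (1,0), distance |1-1|+|1-0| = 1
Tile 5: at (2,0), goal (1,1), distance |2-1|+|0-1| = 2
Tile 8: at (2,1), goal (2,1), distance |2-2|+|1-1| = 0
Tile 1: at (2,2), goal (0,0), distance |2-0|+|2-0| = 4
Sum: 2 + 0 + 4 + 2 + 1 + 2 + 0 + 4 = 15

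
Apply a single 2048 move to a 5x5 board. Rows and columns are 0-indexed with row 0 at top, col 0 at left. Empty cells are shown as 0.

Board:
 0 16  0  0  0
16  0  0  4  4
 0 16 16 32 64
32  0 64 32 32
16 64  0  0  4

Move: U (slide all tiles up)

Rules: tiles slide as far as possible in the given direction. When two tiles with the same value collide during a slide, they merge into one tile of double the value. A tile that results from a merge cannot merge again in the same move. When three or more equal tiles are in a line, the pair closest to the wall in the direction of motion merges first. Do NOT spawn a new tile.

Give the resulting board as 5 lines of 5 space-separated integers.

Answer: 16 32 16  4  4
32 64 64 64 64
16  0  0  0 32
 0  0  0  0  4
 0  0  0  0  0

Derivation:
Slide up:
col 0: [0, 16, 0, 32, 16] -> [16, 32, 16, 0, 0]
col 1: [16, 0, 16, 0, 64] -> [32, 64, 0, 0, 0]
col 2: [0, 0, 16, 64, 0] -> [16, 64, 0, 0, 0]
col 3: [0, 4, 32, 32, 0] -> [4, 64, 0, 0, 0]
col 4: [0, 4, 64, 32, 4] -> [4, 64, 32, 4, 0]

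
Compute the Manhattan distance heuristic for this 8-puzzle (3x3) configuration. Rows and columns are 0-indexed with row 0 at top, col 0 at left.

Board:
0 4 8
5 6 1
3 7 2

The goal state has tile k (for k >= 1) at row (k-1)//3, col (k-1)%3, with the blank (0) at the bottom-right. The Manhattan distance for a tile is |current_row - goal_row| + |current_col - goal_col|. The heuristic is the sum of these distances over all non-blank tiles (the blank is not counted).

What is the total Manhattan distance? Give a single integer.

Tile 4: at (0,1), goal (1,0), distance |0-1|+|1-0| = 2
Tile 8: at (0,2), goal (2,1), distance |0-2|+|2-1| = 3
Tile 5: at (1,0), goal (1,1), distance |1-1|+|0-1| = 1
Tile 6: at (1,1), goal (1,2), distance |1-1|+|1-2| = 1
Tile 1: at (1,2), goal (0,0), distance |1-0|+|2-0| = 3
Tile 3: at (2,0), goal (0,2), distance |2-0|+|0-2| = 4
Tile 7: at (2,1), goal (2,0), distance |2-2|+|1-0| = 1
Tile 2: at (2,2), goal (0,1), distance |2-0|+|2-1| = 3
Sum: 2 + 3 + 1 + 1 + 3 + 4 + 1 + 3 = 18

Answer: 18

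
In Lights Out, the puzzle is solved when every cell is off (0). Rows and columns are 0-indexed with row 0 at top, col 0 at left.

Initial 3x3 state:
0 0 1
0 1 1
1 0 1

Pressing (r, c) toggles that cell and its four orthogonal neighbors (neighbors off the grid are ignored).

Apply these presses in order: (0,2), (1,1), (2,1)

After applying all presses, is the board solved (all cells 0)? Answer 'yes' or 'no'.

After press 1 at (0,2):
0 1 0
0 1 0
1 0 1

After press 2 at (1,1):
0 0 0
1 0 1
1 1 1

After press 3 at (2,1):
0 0 0
1 1 1
0 0 0

Lights still on: 3

Answer: no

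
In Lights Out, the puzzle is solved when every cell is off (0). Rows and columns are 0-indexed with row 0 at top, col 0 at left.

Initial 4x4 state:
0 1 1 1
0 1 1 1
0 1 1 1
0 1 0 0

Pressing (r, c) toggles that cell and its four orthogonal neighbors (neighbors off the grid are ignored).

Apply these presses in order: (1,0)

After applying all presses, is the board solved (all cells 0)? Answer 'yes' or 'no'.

After press 1 at (1,0):
1 1 1 1
1 0 1 1
1 1 1 1
0 1 0 0

Lights still on: 12

Answer: no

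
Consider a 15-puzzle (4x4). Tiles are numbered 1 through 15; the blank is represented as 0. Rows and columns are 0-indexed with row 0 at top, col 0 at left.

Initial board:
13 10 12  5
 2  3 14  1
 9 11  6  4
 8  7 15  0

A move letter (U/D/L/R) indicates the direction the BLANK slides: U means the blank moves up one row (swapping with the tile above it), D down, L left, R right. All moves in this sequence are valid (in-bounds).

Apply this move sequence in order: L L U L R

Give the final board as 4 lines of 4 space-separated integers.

Answer: 13 10 12  5
 2  3 14  1
 9  0  6  4
 8 11  7 15

Derivation:
After move 1 (L):
13 10 12  5
 2  3 14  1
 9 11  6  4
 8  7  0 15

After move 2 (L):
13 10 12  5
 2  3 14  1
 9 11  6  4
 8  0  7 15

After move 3 (U):
13 10 12  5
 2  3 14  1
 9  0  6  4
 8 11  7 15

After move 4 (L):
13 10 12  5
 2  3 14  1
 0  9  6  4
 8 11  7 15

After move 5 (R):
13 10 12  5
 2  3 14  1
 9  0  6  4
 8 11  7 15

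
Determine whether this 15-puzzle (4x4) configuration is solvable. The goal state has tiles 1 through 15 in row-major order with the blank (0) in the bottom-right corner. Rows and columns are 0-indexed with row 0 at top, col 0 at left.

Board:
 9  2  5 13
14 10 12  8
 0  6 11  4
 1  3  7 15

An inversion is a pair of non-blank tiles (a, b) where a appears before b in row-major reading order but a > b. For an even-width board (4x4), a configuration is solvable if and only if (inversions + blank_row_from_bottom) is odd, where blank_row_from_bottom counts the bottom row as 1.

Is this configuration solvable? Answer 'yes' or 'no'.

Answer: yes

Derivation:
Inversions: 57
Blank is in row 2 (0-indexed from top), which is row 2 counting from the bottom (bottom = 1).
57 + 2 = 59, which is odd, so the puzzle is solvable.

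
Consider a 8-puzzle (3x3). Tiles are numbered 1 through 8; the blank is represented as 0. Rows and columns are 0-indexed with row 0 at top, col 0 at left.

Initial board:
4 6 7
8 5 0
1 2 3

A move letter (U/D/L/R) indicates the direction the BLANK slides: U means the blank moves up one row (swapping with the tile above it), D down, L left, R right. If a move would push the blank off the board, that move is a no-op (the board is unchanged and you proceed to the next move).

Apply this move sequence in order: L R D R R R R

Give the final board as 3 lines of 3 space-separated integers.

After move 1 (L):
4 6 7
8 0 5
1 2 3

After move 2 (R):
4 6 7
8 5 0
1 2 3

After move 3 (D):
4 6 7
8 5 3
1 2 0

After move 4 (R):
4 6 7
8 5 3
1 2 0

After move 5 (R):
4 6 7
8 5 3
1 2 0

After move 6 (R):
4 6 7
8 5 3
1 2 0

After move 7 (R):
4 6 7
8 5 3
1 2 0

Answer: 4 6 7
8 5 3
1 2 0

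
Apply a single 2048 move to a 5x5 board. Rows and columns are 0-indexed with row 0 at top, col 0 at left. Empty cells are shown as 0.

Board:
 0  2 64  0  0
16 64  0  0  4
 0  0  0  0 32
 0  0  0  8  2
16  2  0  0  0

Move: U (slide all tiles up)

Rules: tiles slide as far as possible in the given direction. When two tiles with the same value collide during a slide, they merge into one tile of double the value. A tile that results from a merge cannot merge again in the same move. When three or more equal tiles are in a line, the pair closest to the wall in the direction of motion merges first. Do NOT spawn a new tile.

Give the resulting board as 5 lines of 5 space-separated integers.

Answer: 32  2 64  8  4
 0 64  0  0 32
 0  2  0  0  2
 0  0  0  0  0
 0  0  0  0  0

Derivation:
Slide up:
col 0: [0, 16, 0, 0, 16] -> [32, 0, 0, 0, 0]
col 1: [2, 64, 0, 0, 2] -> [2, 64, 2, 0, 0]
col 2: [64, 0, 0, 0, 0] -> [64, 0, 0, 0, 0]
col 3: [0, 0, 0, 8, 0] -> [8, 0, 0, 0, 0]
col 4: [0, 4, 32, 2, 0] -> [4, 32, 2, 0, 0]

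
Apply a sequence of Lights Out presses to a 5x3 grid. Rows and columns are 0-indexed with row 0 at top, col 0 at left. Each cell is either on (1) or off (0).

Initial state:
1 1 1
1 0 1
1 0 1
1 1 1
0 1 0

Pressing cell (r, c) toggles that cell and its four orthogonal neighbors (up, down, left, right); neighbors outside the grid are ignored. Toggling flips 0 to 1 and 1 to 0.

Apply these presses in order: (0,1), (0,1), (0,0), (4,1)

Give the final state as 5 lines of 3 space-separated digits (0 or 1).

Answer: 0 0 1
0 0 1
1 0 1
1 0 1
1 0 1

Derivation:
After press 1 at (0,1):
0 0 0
1 1 1
1 0 1
1 1 1
0 1 0

After press 2 at (0,1):
1 1 1
1 0 1
1 0 1
1 1 1
0 1 0

After press 3 at (0,0):
0 0 1
0 0 1
1 0 1
1 1 1
0 1 0

After press 4 at (4,1):
0 0 1
0 0 1
1 0 1
1 0 1
1 0 1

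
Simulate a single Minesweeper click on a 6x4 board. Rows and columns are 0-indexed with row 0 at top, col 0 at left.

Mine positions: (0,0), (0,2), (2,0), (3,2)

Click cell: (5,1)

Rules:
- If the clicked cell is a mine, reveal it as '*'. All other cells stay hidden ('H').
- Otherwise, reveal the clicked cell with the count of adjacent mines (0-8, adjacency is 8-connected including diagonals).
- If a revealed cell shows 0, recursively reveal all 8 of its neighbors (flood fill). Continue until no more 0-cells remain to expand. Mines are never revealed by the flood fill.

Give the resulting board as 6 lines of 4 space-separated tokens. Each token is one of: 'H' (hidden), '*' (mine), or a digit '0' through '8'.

H H H H
H H H H
H H H H
1 2 H H
0 1 1 1
0 0 0 0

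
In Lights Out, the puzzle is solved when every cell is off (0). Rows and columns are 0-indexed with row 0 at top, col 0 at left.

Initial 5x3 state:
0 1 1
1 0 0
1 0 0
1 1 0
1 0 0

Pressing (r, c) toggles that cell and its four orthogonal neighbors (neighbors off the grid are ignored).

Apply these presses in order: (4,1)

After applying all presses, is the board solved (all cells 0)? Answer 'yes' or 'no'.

After press 1 at (4,1):
0 1 1
1 0 0
1 0 0
1 0 0
0 1 1

Lights still on: 7

Answer: no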